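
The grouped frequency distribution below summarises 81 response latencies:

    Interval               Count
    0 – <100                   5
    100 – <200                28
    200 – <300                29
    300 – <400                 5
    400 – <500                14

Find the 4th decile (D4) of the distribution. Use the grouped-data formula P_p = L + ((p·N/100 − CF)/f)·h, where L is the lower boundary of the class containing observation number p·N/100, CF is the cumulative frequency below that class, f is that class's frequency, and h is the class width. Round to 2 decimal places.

197.86

N = 81; target position k = 40/100 · 81 = 32.4.
Cumulative frequencies: 5, 33, 62, 67, 81.
Observation 32.4 falls in the class 100 – <200.
L = 100, CF = 5, f = 28, h = 100.
P40 = 100 + ((32.4 − 5)/28)·100 = 100 + 97.8571 = 197.857.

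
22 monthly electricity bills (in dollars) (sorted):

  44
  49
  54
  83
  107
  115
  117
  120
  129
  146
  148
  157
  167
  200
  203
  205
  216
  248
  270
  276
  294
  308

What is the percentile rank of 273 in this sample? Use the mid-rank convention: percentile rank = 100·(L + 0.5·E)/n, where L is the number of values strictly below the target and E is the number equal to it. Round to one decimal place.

86.4

Count below 273: L = 19; count equal: E = 0; n = 22.
Percentile rank = 100·(19 + 0.5·0)/22 = 100·19/22 = 86.36.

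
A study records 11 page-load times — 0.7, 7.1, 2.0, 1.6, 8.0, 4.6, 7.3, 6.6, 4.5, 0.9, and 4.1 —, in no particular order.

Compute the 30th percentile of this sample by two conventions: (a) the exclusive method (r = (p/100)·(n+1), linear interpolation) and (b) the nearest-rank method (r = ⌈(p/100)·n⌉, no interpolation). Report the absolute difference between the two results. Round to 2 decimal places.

Sorted: 0.7, 0.9, 1.6, 2.0, 4.1, 4.5, 4.6, 6.6, 7.1, 7.3, 8.0.
n = 11.
(a) r = 3.6; between ranks 3 (1.6) and 4 (2.0): 1.84.
(b) the nearest-rank method: rank 4 → 2.
|1.84 − 2| = 0.16.

0.16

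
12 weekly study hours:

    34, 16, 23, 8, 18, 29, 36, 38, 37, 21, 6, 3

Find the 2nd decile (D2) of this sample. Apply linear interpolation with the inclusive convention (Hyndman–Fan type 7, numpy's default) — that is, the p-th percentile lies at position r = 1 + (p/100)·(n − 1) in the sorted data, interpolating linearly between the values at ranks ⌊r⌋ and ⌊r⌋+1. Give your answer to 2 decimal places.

9.60

Sorted: 3, 6, 8, 16, 18, 21, 23, 29, 34, 36, 37, 38.
n = 12.
r = 1 + (20/100)·(12 − 1) = 1 + 2.2 = 3.2.
Rank 3 is 8 and rank 4 is 16.
Interpolate: 8 + 0.2·(16 − 8) = 8 + 0.2·8 = 9.6.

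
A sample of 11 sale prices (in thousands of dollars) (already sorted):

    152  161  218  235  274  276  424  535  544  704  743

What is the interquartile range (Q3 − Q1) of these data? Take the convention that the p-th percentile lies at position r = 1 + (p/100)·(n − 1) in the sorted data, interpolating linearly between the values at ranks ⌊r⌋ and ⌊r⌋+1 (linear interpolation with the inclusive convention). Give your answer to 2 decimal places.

313.00

n = 11.
P25: r = 3.5; ranks 3–4 are 218, 235; interpolating gives 226.5.
P75: r = 8.5; ranks 8–9 are 535, 544; interpolating gives 539.5.
Difference: 539.5 − 226.5 = 313.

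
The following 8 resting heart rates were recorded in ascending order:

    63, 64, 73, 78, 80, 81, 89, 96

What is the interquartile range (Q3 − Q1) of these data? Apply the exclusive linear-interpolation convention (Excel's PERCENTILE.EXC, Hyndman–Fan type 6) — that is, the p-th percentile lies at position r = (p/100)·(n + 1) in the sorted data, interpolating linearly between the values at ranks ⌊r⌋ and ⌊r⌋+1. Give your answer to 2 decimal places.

20.75

n = 8.
P25: r = 2.25; ranks 2–3 are 64, 73; interpolating gives 66.25.
P75: r = 6.75; ranks 6–7 are 81, 89; interpolating gives 87.
Difference: 87 − 66.25 = 20.75.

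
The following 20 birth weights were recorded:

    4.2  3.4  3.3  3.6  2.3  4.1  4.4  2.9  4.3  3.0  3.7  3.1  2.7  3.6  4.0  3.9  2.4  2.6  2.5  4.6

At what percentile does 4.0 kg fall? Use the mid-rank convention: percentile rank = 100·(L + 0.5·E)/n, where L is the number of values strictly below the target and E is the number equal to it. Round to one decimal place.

Sorted: 2.3, 2.4, 2.5, 2.6, 2.7, 2.9, 3.0, 3.1, 3.3, 3.4, 3.6, 3.6, 3.7, 3.9, 4.0, 4.1, 4.2, 4.3, 4.4, 4.6.
Count below 4.0: L = 14; count equal: E = 1; n = 20.
Percentile rank = 100·(14 + 0.5·1)/20 = 100·14.5/20 = 72.5.

72.5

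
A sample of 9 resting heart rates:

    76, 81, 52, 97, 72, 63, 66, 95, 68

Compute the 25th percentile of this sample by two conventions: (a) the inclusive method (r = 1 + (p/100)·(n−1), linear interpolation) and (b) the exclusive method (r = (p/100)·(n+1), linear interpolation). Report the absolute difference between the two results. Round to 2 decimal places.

1.50

Sorted: 52, 63, 66, 68, 72, 76, 81, 95, 97.
n = 9.
(a) r = 3 → value at rank 3 = 66.
(b) r = 2.5; between ranks 2 (63) and 3 (66): 64.5.
|66 − 64.5| = 1.5.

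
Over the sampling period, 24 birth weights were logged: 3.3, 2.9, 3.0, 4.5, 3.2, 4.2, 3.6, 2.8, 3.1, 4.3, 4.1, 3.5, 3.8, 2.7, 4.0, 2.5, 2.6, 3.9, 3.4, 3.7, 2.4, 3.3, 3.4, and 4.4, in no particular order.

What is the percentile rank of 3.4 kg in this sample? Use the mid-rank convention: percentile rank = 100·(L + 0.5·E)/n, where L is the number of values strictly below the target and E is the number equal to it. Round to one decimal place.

50.0

Sorted: 2.4, 2.5, 2.6, 2.7, 2.8, 2.9, 3.0, 3.1, 3.2, 3.3, 3.3, 3.4, 3.4, 3.5, 3.6, 3.7, 3.8, 3.9, 4.0, 4.1, 4.2, 4.3, 4.4, 4.5.
Count below 3.4: L = 11; count equal: E = 2; n = 24.
Percentile rank = 100·(11 + 0.5·2)/24 = 100·12/24 = 50.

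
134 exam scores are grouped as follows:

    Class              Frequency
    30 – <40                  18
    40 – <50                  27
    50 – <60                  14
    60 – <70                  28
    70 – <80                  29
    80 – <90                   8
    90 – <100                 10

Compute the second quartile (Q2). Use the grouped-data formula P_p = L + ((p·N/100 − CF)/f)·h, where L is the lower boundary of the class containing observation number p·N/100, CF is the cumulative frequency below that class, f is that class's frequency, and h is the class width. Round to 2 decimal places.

62.86

N = 134; target position k = 50/100 · 134 = 67.
Cumulative frequencies: 18, 45, 59, 87, 116, 124, 134.
Observation 67 falls in the class 60 – <70.
L = 60, CF = 59, f = 28, h = 10.
P50 = 60 + ((67 − 59)/28)·10 = 60 + 2.85714 = 62.8571.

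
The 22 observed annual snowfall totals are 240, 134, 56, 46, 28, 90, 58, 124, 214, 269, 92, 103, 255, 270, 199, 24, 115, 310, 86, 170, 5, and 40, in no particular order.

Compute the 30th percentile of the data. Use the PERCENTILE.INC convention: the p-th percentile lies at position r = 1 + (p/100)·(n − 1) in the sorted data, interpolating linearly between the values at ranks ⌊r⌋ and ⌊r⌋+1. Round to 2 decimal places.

66.40

Sorted: 5, 24, 28, 40, 46, 56, 58, 86, 90, 92, 103, 115, 124, 134, 170, 199, 214, 240, 255, 269, 270, 310.
n = 22.
r = 1 + (30/100)·(22 − 1) = 1 + 6.3 = 7.3.
Rank 7 is 58 and rank 8 is 86.
Interpolate: 58 + 0.3·(86 − 58) = 58 + 0.3·28 = 66.4.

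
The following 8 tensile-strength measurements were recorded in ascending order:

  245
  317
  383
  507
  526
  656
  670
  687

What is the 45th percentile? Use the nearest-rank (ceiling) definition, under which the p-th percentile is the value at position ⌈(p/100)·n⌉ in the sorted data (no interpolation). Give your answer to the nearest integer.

507

n = 8.
Position = ⌈45/100 · 8⌉ = ⌈3.6⌉ = 4.
The value at rank 4 is 507.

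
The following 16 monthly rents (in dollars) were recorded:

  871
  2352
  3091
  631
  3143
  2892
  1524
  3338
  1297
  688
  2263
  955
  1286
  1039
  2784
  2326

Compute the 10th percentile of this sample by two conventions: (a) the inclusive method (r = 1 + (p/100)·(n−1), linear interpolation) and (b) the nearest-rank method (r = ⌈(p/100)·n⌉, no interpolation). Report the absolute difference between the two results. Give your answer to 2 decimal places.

Sorted: 631, 688, 871, 955, 1039, 1286, 1297, 1524, 2263, 2326, 2352, 2784, 2892, 3091, 3143, 3338.
n = 16.
(a) r = 2.5; between ranks 2 (688) and 3 (871): 779.5.
(b) the nearest-rank method: rank 2 → 688.
|779.5 − 688| = 91.5.

91.50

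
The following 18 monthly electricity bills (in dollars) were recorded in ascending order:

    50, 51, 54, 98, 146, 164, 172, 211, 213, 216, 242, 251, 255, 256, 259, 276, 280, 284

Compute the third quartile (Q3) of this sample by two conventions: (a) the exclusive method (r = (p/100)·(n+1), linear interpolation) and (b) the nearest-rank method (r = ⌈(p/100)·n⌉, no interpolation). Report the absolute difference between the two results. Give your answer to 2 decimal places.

n = 18.
(a) r = 14.25; between ranks 14 (256) and 15 (259): 256.75.
(b) the nearest-rank method: rank 14 → 256.
|256.75 − 256| = 0.75.

0.75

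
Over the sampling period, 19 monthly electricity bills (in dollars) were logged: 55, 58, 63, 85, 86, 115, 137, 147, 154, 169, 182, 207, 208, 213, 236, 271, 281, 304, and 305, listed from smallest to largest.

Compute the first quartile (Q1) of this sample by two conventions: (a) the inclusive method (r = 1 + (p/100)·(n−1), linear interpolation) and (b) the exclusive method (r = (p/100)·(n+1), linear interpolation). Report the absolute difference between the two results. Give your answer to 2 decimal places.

14.50

n = 19.
(a) r = 5.5; between ranks 5 (86) and 6 (115): 100.5.
(b) r = 5 → value at rank 5 = 86.
|100.5 − 86| = 14.5.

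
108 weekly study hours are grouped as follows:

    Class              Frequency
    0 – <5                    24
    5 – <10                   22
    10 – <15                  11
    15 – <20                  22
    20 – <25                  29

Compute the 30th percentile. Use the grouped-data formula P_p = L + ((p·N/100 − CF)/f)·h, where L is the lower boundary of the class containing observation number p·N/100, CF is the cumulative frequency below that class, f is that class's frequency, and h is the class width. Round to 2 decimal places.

6.91

N = 108; target position k = 30/100 · 108 = 32.4.
Cumulative frequencies: 24, 46, 57, 79, 108.
Observation 32.4 falls in the class 5 – <10.
L = 5, CF = 24, f = 22, h = 5.
P30 = 5 + ((32.4 − 24)/22)·5 = 5 + 1.90909 = 6.90909.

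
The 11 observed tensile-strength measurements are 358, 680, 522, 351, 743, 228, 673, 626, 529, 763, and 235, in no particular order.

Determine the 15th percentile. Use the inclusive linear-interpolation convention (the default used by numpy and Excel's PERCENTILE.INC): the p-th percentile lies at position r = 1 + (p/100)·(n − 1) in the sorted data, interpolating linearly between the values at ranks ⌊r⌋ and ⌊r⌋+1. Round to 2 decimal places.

Sorted: 228, 235, 351, 358, 522, 529, 626, 673, 680, 743, 763.
n = 11.
r = 1 + (15/100)·(11 − 1) = 1 + 1.5 = 2.5.
Rank 2 is 235 and rank 3 is 351.
Interpolate: 235 + 0.5·(351 − 235) = 235 + 0.5·116 = 293.

293.00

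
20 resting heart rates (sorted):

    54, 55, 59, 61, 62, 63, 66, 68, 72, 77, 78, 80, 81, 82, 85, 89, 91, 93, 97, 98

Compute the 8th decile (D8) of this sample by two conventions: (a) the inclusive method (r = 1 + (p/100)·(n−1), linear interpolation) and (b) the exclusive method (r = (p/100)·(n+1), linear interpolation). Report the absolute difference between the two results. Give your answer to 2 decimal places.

1.20

n = 20.
(a) r = 16.2; between ranks 16 (89) and 17 (91): 89.4.
(b) r = 16.8; between ranks 16 (89) and 17 (91): 90.6.
|89.4 − 90.6| = 1.2.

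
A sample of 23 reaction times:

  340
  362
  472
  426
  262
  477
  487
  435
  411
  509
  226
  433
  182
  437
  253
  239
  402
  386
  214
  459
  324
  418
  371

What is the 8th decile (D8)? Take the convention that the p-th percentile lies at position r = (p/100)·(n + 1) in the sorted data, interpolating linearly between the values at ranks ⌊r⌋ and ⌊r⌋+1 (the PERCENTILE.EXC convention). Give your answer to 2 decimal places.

461.60

Sorted: 182, 214, 226, 239, 253, 262, 324, 340, 362, 371, 386, 402, 411, 418, 426, 433, 435, 437, 459, 472, 477, 487, 509.
n = 23.
r = (80/100)·(23 + 1) = 19.2.
Rank 19 is 459 and rank 20 is 472.
Interpolate: 459 + 0.2·(472 − 459) = 459 + 0.2·13 = 461.6.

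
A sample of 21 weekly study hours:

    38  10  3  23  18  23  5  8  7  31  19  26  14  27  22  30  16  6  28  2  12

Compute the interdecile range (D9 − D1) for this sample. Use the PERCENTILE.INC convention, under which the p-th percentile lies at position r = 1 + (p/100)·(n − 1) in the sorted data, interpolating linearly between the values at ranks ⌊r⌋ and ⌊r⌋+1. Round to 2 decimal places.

Sorted: 2, 3, 5, 6, 7, 8, 10, 12, 14, 16, 18, 19, 22, 23, 23, 26, 27, 28, 30, 31, 38.
n = 21.
P10: r = 3 (integer) → 5.
P90: r = 19 (integer) → 30.
Difference: 30 − 5 = 25.

25.00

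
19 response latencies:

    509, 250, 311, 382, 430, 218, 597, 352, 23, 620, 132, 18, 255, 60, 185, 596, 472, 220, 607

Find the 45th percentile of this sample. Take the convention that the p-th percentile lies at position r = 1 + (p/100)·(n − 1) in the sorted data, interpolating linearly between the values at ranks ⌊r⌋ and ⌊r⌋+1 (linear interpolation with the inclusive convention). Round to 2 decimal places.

260.60

Sorted: 18, 23, 60, 132, 185, 218, 220, 250, 255, 311, 352, 382, 430, 472, 509, 596, 597, 607, 620.
n = 19.
r = 1 + (45/100)·(19 − 1) = 1 + 8.1 = 9.1.
Rank 9 is 255 and rank 10 is 311.
Interpolate: 255 + 0.1·(311 − 255) = 255 + 0.1·56 = 260.6.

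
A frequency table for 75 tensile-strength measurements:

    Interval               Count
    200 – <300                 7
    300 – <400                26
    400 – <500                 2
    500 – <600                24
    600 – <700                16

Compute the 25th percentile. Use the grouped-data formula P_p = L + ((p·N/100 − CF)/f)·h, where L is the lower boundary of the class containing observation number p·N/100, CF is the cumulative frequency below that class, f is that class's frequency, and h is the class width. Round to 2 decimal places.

N = 75; target position k = 25/100 · 75 = 18.75.
Cumulative frequencies: 7, 33, 35, 59, 75.
Observation 18.75 falls in the class 300 – <400.
L = 300, CF = 7, f = 26, h = 100.
P25 = 300 + ((18.75 − 7)/26)·100 = 300 + 45.1923 = 345.192.

345.19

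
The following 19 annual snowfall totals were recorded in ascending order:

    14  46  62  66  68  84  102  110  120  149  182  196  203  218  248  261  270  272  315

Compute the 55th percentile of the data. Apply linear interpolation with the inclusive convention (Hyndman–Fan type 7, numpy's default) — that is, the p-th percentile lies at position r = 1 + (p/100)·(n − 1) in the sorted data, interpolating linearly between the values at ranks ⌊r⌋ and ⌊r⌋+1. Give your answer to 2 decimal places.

178.70

n = 19.
r = 1 + (55/100)·(19 − 1) = 1 + 9.9 = 10.9.
Rank 10 is 149 and rank 11 is 182.
Interpolate: 149 + 0.9·(182 − 149) = 149 + 0.9·33 = 178.7.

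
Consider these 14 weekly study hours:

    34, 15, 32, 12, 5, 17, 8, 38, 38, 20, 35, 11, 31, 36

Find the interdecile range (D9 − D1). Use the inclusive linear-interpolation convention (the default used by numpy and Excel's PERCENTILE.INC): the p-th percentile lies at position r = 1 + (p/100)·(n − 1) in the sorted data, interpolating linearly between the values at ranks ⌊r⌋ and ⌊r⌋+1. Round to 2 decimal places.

Sorted: 5, 8, 11, 12, 15, 17, 20, 31, 32, 34, 35, 36, 38, 38.
n = 14.
P10: r = 2.3; ranks 2–3 are 8, 11; interpolating gives 8.9.
P90: r = 12.7; ranks 12–13 are 36, 38; interpolating gives 37.4.
Difference: 37.4 − 8.9 = 28.5.

28.50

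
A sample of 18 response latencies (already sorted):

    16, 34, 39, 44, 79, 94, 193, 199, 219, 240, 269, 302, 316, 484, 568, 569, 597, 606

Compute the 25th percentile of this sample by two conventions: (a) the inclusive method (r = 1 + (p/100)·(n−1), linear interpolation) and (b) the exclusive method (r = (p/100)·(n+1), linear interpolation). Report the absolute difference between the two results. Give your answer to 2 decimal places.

12.50

n = 18.
(a) r = 5.25; between ranks 5 (79) and 6 (94): 82.75.
(b) r = 4.75; between ranks 4 (44) and 5 (79): 70.25.
|82.75 − 70.25| = 12.5.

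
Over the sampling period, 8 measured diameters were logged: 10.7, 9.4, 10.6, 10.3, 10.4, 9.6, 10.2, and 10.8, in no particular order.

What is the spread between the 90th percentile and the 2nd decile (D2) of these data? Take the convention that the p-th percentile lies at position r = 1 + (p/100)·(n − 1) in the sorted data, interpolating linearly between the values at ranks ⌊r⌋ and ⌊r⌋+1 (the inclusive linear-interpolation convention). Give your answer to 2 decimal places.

Sorted: 9.4, 9.6, 10.2, 10.3, 10.4, 10.6, 10.7, 10.8.
n = 8.
P20: r = 2.4; ranks 2–3 are 9.6, 10.2; interpolating gives 9.84.
P90: r = 7.3; ranks 7–8 are 10.7, 10.8; interpolating gives 10.73.
Difference: 10.73 − 9.84 = 0.89.

0.89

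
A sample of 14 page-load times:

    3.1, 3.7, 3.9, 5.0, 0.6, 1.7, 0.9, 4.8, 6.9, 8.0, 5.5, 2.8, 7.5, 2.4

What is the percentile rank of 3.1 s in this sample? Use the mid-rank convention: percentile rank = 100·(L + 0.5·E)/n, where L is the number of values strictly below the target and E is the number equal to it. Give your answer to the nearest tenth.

Sorted: 0.6, 0.9, 1.7, 2.4, 2.8, 3.1, 3.7, 3.9, 4.8, 5.0, 5.5, 6.9, 7.5, 8.0.
Count below 3.1: L = 5; count equal: E = 1; n = 14.
Percentile rank = 100·(5 + 0.5·1)/14 = 100·5.5/14 = 39.29.

39.3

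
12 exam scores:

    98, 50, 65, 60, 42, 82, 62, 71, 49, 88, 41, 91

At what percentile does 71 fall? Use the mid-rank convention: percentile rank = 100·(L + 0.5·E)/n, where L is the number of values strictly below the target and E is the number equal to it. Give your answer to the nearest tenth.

Sorted: 41, 42, 49, 50, 60, 62, 65, 71, 82, 88, 91, 98.
Count below 71: L = 7; count equal: E = 1; n = 12.
Percentile rank = 100·(7 + 0.5·1)/12 = 100·7.5/12 = 62.5.

62.5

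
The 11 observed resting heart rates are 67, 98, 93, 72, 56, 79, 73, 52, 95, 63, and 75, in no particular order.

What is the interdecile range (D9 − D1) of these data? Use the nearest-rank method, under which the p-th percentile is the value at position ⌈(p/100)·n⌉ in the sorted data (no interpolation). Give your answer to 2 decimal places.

Sorted: 52, 56, 63, 67, 72, 73, 75, 79, 93, 95, 98.
n = 11.
P10: rank ⌈10/100·11⌉ = 2 → 56.
P90: rank ⌈90/100·11⌉ = 10 → 95.
Difference: 95 − 56 = 39.

39.00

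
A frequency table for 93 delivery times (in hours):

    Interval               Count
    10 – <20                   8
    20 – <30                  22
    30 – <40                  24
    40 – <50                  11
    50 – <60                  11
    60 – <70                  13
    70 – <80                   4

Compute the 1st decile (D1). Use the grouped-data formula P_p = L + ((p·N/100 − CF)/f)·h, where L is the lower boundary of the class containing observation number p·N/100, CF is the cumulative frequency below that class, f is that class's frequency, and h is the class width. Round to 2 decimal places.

N = 93; target position k = 10/100 · 93 = 9.3.
Cumulative frequencies: 8, 30, 54, 65, 76, 89, 93.
Observation 9.3 falls in the class 20 – <30.
L = 20, CF = 8, f = 22, h = 10.
P10 = 20 + ((9.3 − 8)/22)·10 = 20 + 0.590909 = 20.5909.

20.59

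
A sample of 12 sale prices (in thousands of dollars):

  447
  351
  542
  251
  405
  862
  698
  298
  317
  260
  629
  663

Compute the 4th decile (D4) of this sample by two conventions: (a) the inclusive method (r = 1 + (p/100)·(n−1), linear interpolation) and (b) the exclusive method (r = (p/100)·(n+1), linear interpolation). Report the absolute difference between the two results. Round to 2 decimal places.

Sorted: 251, 260, 298, 317, 351, 405, 447, 542, 629, 663, 698, 862.
n = 12.
(a) r = 5.4; between ranks 5 (351) and 6 (405): 372.6.
(b) r = 5.2; between ranks 5 (351) and 6 (405): 361.8.
|372.6 − 361.8| = 10.8.

10.80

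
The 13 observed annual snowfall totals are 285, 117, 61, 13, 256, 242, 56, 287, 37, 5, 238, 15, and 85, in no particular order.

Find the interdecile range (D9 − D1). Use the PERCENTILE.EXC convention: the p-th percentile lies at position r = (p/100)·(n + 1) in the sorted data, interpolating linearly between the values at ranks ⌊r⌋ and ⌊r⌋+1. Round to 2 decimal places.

Sorted: 5, 13, 15, 37, 56, 61, 85, 117, 238, 242, 256, 285, 287.
n = 13.
P10: r = 1.4; ranks 1–2 are 5, 13; interpolating gives 8.2.
P90: r = 12.6; ranks 12–13 are 285, 287; interpolating gives 286.2.
Difference: 286.2 − 8.2 = 278.

278.00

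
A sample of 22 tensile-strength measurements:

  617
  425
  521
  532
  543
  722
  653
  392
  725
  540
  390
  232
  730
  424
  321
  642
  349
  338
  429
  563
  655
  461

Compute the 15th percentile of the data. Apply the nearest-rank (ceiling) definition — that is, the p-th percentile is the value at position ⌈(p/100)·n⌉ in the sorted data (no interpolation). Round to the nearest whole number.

Sorted: 232, 321, 338, 349, 390, 392, 424, 425, 429, 461, 521, 532, 540, 543, 563, 617, 642, 653, 655, 722, 725, 730.
n = 22.
Position = ⌈15/100 · 22⌉ = ⌈3.3⌉ = 4.
The value at rank 4 is 349.

349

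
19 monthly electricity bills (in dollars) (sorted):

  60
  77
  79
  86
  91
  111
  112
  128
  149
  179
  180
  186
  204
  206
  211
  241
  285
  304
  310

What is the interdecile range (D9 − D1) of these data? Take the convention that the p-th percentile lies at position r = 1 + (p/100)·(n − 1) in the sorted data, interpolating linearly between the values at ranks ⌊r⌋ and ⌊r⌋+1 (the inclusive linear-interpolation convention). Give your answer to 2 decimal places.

n = 19.
P10: r = 2.8; ranks 2–3 are 77, 79; interpolating gives 78.6.
P90: r = 17.2; ranks 17–18 are 285, 304; interpolating gives 288.8.
Difference: 288.8 − 78.6 = 210.2.

210.20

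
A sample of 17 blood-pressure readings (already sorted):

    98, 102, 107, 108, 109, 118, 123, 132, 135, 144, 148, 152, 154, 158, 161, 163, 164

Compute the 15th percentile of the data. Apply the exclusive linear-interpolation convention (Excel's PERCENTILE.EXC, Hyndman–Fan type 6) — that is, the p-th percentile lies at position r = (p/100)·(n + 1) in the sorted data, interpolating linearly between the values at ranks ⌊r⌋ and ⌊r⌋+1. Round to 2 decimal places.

n = 17.
r = (15/100)·(17 + 1) = 2.7.
Rank 2 is 102 and rank 3 is 107.
Interpolate: 102 + 0.7·(107 − 102) = 102 + 0.7·5 = 105.5.

105.50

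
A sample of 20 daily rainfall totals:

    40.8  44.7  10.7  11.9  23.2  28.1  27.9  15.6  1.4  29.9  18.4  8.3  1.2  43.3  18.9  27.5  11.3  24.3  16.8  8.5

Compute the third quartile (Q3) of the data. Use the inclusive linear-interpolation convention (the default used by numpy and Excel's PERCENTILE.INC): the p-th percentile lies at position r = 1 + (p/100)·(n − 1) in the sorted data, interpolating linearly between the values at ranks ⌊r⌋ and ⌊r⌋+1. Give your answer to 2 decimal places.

Sorted: 1.2, 1.4, 8.3, 8.5, 10.7, 11.3, 11.9, 15.6, 16.8, 18.4, 18.9, 23.2, 24.3, 27.5, 27.9, 28.1, 29.9, 40.8, 43.3, 44.7.
n = 20.
r = 1 + (75/100)·(20 − 1) = 1 + 14.25 = 15.25.
Rank 15 is 27.9 and rank 16 is 28.1.
Interpolate: 27.9 + 0.25·(28.1 − 27.9) = 27.9 + 0.25·0.2 = 27.95.

27.95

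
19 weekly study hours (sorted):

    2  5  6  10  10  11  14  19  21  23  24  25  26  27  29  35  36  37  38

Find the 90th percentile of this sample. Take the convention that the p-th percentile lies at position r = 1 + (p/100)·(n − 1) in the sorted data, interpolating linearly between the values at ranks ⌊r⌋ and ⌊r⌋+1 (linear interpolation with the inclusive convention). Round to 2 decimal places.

n = 19.
r = 1 + (90/100)·(19 − 1) = 1 + 16.2 = 17.2.
Rank 17 is 36 and rank 18 is 37.
Interpolate: 36 + 0.2·(37 − 36) = 36 + 0.2·1 = 36.2.

36.20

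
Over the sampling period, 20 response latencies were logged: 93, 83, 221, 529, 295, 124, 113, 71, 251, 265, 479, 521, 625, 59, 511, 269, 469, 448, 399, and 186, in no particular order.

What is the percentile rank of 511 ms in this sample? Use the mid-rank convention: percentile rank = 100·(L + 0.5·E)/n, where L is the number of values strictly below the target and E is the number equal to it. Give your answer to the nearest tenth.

Sorted: 59, 71, 83, 93, 113, 124, 186, 221, 251, 265, 269, 295, 399, 448, 469, 479, 511, 521, 529, 625.
Count below 511: L = 16; count equal: E = 1; n = 20.
Percentile rank = 100·(16 + 0.5·1)/20 = 100·16.5/20 = 82.5.

82.5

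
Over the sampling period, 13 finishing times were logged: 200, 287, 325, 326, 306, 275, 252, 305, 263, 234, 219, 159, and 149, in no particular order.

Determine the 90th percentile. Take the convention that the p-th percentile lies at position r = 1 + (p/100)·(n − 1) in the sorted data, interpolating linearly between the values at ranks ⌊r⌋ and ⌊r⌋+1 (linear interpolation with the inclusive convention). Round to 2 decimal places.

321.20

Sorted: 149, 159, 200, 219, 234, 252, 263, 275, 287, 305, 306, 325, 326.
n = 13.
r = 1 + (90/100)·(13 − 1) = 1 + 10.8 = 11.8.
Rank 11 is 306 and rank 12 is 325.
Interpolate: 306 + 0.8·(325 − 306) = 306 + 0.8·19 = 321.2.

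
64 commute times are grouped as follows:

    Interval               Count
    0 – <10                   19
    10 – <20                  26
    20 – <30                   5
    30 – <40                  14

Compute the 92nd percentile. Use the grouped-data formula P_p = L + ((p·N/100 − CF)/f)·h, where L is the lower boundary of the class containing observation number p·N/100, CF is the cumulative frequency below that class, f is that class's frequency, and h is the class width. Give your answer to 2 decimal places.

36.34

N = 64; target position k = 92/100 · 64 = 58.88.
Cumulative frequencies: 19, 45, 50, 64.
Observation 58.88 falls in the class 30 – <40.
L = 30, CF = 50, f = 14, h = 10.
P92 = 30 + ((58.88 − 50)/14)·10 = 30 + 6.34286 = 36.3429.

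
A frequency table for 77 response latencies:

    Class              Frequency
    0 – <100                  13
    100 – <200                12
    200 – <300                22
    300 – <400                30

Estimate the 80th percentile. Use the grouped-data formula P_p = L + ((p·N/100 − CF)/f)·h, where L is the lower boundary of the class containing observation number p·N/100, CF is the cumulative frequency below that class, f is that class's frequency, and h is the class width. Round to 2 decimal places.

348.67

N = 77; target position k = 80/100 · 77 = 61.6.
Cumulative frequencies: 13, 25, 47, 77.
Observation 61.6 falls in the class 300 – <400.
L = 300, CF = 47, f = 30, h = 100.
P80 = 300 + ((61.6 − 47)/30)·100 = 300 + 48.6667 = 348.667.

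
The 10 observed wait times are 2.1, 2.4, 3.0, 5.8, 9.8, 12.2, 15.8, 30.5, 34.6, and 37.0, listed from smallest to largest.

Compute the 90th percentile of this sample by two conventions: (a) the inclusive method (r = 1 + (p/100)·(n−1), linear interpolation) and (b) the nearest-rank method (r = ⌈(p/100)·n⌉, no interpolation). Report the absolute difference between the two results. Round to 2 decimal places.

0.24

n = 10.
(a) r = 9.1; between ranks 9 (34.6) and 10 (37.0): 34.84.
(b) the nearest-rank method: rank 9 → 34.6.
|34.84 − 34.6| = 0.24.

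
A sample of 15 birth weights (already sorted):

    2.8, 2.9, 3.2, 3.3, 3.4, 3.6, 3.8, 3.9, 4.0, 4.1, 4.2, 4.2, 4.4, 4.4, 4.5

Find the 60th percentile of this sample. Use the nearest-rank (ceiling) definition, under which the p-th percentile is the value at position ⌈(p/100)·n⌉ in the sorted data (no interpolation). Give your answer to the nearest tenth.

n = 15.
Position = ⌈60/100 · 15⌉ = ⌈9⌉ = 9.
The value at rank 9 is 4.0.

4.0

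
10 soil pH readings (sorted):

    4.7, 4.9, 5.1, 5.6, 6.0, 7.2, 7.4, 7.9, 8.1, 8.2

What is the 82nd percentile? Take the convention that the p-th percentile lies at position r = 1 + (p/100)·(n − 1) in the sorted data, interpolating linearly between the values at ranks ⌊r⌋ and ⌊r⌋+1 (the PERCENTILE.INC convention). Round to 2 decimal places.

7.98

n = 10.
r = 1 + (82/100)·(10 − 1) = 1 + 7.38 = 8.38.
Rank 8 is 7.9 and rank 9 is 8.1.
Interpolate: 7.9 + 0.38·(8.1 − 7.9) = 7.9 + 0.38·0.2 = 7.976.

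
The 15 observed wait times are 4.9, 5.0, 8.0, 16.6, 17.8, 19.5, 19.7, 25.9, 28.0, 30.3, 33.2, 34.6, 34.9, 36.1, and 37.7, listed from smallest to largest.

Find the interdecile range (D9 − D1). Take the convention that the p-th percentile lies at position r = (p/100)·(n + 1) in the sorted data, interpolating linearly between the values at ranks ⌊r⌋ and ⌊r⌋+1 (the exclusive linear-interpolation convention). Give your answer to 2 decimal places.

31.78

n = 15.
P10: r = 1.6; ranks 1–2 are 4.9, 5.0; interpolating gives 4.96.
P90: r = 14.4; ranks 14–15 are 36.1, 37.7; interpolating gives 36.74.
Difference: 36.74 − 4.96 = 31.78.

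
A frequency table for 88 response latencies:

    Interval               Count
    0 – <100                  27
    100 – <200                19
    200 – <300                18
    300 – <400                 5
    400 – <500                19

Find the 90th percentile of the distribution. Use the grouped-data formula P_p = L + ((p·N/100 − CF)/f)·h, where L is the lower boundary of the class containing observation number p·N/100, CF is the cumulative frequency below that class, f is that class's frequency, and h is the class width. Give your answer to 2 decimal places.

453.68

N = 88; target position k = 90/100 · 88 = 79.2.
Cumulative frequencies: 27, 46, 64, 69, 88.
Observation 79.2 falls in the class 400 – <500.
L = 400, CF = 69, f = 19, h = 100.
P90 = 400 + ((79.2 − 69)/19)·100 = 400 + 53.6842 = 453.684.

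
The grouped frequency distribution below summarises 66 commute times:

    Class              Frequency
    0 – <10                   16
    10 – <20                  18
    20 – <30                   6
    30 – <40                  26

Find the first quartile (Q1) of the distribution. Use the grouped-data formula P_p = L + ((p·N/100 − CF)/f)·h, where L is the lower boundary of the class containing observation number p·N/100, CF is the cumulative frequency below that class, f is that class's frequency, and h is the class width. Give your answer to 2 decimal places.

N = 66; target position k = 25/100 · 66 = 16.5.
Cumulative frequencies: 16, 34, 40, 66.
Observation 16.5 falls in the class 10 – <20.
L = 10, CF = 16, f = 18, h = 10.
P25 = 10 + ((16.5 − 16)/18)·10 = 10 + 0.277778 = 10.2778.

10.28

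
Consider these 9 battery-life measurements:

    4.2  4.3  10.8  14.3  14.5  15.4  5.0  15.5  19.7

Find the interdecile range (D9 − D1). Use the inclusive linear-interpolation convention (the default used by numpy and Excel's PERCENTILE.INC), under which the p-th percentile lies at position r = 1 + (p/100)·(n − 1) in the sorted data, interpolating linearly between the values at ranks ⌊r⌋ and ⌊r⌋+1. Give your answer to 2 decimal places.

Sorted: 4.2, 4.3, 5.0, 10.8, 14.3, 14.5, 15.4, 15.5, 19.7.
n = 9.
P10: r = 1.8; ranks 1–2 are 4.2, 4.3; interpolating gives 4.28.
P90: r = 8.2; ranks 8–9 are 15.5, 19.7; interpolating gives 16.34.
Difference: 16.34 − 4.28 = 12.06.

12.06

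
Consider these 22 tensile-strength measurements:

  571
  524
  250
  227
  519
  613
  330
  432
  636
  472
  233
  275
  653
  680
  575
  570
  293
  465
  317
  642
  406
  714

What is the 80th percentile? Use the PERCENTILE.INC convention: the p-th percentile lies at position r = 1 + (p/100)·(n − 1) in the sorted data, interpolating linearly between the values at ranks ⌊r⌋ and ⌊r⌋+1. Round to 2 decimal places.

631.40

Sorted: 227, 233, 250, 275, 293, 317, 330, 406, 432, 465, 472, 519, 524, 570, 571, 575, 613, 636, 642, 653, 680, 714.
n = 22.
r = 1 + (80/100)·(22 − 1) = 1 + 16.8 = 17.8.
Rank 17 is 613 and rank 18 is 636.
Interpolate: 613 + 0.8·(636 − 613) = 613 + 0.8·23 = 631.4.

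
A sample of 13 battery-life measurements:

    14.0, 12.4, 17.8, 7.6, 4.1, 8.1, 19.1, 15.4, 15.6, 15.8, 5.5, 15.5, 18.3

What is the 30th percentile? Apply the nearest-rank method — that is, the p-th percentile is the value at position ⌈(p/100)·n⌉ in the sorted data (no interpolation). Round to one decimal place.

8.1

Sorted: 4.1, 5.5, 7.6, 8.1, 12.4, 14.0, 15.4, 15.5, 15.6, 15.8, 17.8, 18.3, 19.1.
n = 13.
Position = ⌈30/100 · 13⌉ = ⌈3.9⌉ = 4.
The value at rank 4 is 8.1.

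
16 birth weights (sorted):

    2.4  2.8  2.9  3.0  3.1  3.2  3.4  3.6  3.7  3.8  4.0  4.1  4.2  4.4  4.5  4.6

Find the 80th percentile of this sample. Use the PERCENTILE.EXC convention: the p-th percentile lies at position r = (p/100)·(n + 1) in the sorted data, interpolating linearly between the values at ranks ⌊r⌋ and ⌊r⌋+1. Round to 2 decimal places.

n = 16.
r = (80/100)·(16 + 1) = 13.6.
Rank 13 is 4.2 and rank 14 is 4.4.
Interpolate: 4.2 + 0.6·(4.4 − 4.2) = 4.2 + 0.6·0.2 = 4.32.

4.32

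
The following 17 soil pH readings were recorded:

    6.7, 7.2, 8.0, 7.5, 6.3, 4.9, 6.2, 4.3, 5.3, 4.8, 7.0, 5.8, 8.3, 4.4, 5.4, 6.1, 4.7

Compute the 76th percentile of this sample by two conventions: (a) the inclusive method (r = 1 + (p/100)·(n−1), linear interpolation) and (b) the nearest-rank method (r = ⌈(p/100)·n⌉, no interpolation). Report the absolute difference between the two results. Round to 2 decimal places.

0.03

Sorted: 4.3, 4.4, 4.7, 4.8, 4.9, 5.3, 5.4, 5.8, 6.1, 6.2, 6.3, 6.7, 7.0, 7.2, 7.5, 8.0, 8.3.
n = 17.
(a) r = 13.16; between ranks 13 (7.0) and 14 (7.2): 7.032.
(b) the nearest-rank method: rank 13 → 7.
|7.032 − 7| = 0.032.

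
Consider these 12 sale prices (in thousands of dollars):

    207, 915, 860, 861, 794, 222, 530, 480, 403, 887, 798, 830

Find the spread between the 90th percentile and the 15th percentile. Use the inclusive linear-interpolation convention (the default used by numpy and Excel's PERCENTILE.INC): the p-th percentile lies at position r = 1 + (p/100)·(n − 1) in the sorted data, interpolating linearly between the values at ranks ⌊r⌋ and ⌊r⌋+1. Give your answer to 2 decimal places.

544.75

Sorted: 207, 222, 403, 480, 530, 794, 798, 830, 860, 861, 887, 915.
n = 12.
P15: r = 2.65; ranks 2–3 are 222, 403; interpolating gives 339.65.
P90: r = 10.9; ranks 10–11 are 861, 887; interpolating gives 884.4.
Difference: 884.4 − 339.65 = 544.75.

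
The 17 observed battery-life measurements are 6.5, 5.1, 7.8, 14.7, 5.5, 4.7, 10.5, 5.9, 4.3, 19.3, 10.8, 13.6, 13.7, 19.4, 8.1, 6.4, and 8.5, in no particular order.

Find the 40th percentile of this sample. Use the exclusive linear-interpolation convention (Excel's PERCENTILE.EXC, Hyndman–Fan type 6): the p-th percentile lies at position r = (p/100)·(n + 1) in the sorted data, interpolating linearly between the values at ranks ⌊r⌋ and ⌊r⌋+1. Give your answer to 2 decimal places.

Sorted: 4.3, 4.7, 5.1, 5.5, 5.9, 6.4, 6.5, 7.8, 8.1, 8.5, 10.5, 10.8, 13.6, 13.7, 14.7, 19.3, 19.4.
n = 17.
r = (40/100)·(17 + 1) = 7.2.
Rank 7 is 6.5 and rank 8 is 7.8.
Interpolate: 6.5 + 0.2·(7.8 − 6.5) = 6.5 + 0.2·1.3 = 6.76.

6.76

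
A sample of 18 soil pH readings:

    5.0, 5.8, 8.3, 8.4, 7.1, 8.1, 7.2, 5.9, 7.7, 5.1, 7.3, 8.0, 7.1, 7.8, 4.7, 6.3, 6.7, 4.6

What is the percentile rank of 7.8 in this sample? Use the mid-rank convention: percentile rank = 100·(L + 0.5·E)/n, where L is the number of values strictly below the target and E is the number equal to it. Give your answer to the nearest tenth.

75.0

Sorted: 4.6, 4.7, 5.0, 5.1, 5.8, 5.9, 6.3, 6.7, 7.1, 7.1, 7.2, 7.3, 7.7, 7.8, 8.0, 8.1, 8.3, 8.4.
Count below 7.8: L = 13; count equal: E = 1; n = 18.
Percentile rank = 100·(13 + 0.5·1)/18 = 100·13.5/18 = 75.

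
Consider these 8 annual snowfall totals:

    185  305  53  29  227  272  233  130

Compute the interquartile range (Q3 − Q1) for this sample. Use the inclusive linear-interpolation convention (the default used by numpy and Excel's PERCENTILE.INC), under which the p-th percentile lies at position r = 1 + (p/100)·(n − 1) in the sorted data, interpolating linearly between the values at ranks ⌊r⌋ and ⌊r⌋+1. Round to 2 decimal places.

Sorted: 29, 53, 130, 185, 227, 233, 272, 305.
n = 8.
P25: r = 2.75; ranks 2–3 are 53, 130; interpolating gives 110.75.
P75: r = 6.25; ranks 6–7 are 233, 272; interpolating gives 242.75.
Difference: 242.75 − 110.75 = 132.

132.00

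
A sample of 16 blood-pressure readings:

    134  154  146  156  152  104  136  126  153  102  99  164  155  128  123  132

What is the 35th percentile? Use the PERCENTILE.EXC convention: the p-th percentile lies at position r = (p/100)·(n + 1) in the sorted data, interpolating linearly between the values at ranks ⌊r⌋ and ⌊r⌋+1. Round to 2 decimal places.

127.90

Sorted: 99, 102, 104, 123, 126, 128, 132, 134, 136, 146, 152, 153, 154, 155, 156, 164.
n = 16.
r = (35/100)·(16 + 1) = 5.95.
Rank 5 is 126 and rank 6 is 128.
Interpolate: 126 + 0.95·(128 − 126) = 126 + 0.95·2 = 127.9.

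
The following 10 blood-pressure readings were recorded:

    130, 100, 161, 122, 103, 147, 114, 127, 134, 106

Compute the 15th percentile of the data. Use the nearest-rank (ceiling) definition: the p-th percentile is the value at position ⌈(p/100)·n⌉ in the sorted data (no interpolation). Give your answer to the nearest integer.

Sorted: 100, 103, 106, 114, 122, 127, 130, 134, 147, 161.
n = 10.
Position = ⌈15/100 · 10⌉ = ⌈1.5⌉ = 2.
The value at rank 2 is 103.

103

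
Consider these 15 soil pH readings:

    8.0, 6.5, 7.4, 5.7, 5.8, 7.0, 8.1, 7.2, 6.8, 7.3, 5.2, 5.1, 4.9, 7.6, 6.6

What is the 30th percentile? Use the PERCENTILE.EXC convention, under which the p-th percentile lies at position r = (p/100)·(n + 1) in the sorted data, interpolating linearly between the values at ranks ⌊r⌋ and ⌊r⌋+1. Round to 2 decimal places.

Sorted: 4.9, 5.1, 5.2, 5.7, 5.8, 6.5, 6.6, 6.8, 7.0, 7.2, 7.3, 7.4, 7.6, 8.0, 8.1.
n = 15.
r = (30/100)·(15 + 1) = 4.8.
Rank 4 is 5.7 and rank 5 is 5.8.
Interpolate: 5.7 + 0.8·(5.8 − 5.7) = 5.7 + 0.8·0.1 = 5.78.

5.78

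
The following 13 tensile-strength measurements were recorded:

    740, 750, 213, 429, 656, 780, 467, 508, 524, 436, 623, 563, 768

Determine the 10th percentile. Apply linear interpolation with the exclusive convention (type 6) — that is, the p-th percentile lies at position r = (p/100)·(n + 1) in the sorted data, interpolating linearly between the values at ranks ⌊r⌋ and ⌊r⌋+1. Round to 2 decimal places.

299.40

Sorted: 213, 429, 436, 467, 508, 524, 563, 623, 656, 740, 750, 768, 780.
n = 13.
r = (10/100)·(13 + 1) = 1.4.
Rank 1 is 213 and rank 2 is 429.
Interpolate: 213 + 0.4·(429 − 213) = 213 + 0.4·216 = 299.4.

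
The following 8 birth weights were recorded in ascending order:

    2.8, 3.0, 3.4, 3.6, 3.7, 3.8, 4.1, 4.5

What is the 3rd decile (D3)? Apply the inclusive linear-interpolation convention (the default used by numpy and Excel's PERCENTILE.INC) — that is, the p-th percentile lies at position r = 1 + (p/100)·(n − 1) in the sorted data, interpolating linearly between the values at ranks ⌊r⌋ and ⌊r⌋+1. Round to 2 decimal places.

3.42

n = 8.
r = 1 + (30/100)·(8 − 1) = 1 + 2.1 = 3.1.
Rank 3 is 3.4 and rank 4 is 3.6.
Interpolate: 3.4 + 0.1·(3.6 − 3.4) = 3.4 + 0.1·0.2 = 3.42.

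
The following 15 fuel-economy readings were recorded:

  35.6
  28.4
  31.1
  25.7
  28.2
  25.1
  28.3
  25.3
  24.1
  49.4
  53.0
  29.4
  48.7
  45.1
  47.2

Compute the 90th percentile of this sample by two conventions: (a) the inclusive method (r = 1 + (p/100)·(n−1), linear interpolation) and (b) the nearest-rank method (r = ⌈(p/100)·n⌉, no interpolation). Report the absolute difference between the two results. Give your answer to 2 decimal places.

0.28

Sorted: 24.1, 25.1, 25.3, 25.7, 28.2, 28.3, 28.4, 29.4, 31.1, 35.6, 45.1, 47.2, 48.7, 49.4, 53.0.
n = 15.
(a) r = 13.6; between ranks 13 (48.7) and 14 (49.4): 49.12.
(b) the nearest-rank method: rank 14 → 49.4.
|49.12 − 49.4| = 0.28.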